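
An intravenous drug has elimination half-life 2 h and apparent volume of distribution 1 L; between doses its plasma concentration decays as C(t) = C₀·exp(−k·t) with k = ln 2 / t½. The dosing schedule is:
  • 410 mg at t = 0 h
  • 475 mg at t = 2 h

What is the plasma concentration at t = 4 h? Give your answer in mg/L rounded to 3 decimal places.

k = ln 2 / 2 = 0.34657 per h
Dose 1 (410 mg at t=0 h): 410·exp(−0.34657·4) = 102.500 mg/L
Dose 2 (475 mg at t=2 h): 475·exp(−0.34657·2) = 237.500 mg/L
C(4) = 102.500 + 237.500 = 340.000 mg/L

340.000 mg/L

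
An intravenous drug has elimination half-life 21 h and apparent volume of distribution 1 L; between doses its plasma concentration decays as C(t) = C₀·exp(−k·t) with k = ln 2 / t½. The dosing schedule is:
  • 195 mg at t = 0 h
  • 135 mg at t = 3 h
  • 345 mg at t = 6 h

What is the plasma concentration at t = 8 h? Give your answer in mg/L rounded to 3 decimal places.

k = ln 2 / 21 = 0.03301 per h
Dose 1 (195 mg at t=0 h): 195·exp(−0.03301·8) = 149.746 mg/L
Dose 2 (135 mg at t=3 h): 135·exp(−0.03301·5) = 114.462 mg/L
Dose 3 (345 mg at t=6 h): 345·exp(−0.03301·2) = 322.961 mg/L
C(8) = 149.746 + 114.462 + 322.961 = 587.169 mg/L

587.169 mg/L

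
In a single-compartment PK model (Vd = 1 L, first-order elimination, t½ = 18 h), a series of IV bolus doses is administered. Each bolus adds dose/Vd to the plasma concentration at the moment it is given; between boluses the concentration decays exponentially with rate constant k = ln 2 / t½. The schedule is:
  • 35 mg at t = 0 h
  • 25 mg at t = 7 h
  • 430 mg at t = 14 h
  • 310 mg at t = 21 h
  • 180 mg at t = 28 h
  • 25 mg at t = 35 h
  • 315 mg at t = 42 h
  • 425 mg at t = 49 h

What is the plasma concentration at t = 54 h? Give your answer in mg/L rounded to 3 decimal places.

k = ln 2 / 18 = 0.03851 per h
Dose 1 (35 mg at t=0 h): 35·exp(−0.03851·54) = 4.375 mg/L
Dose 2 (25 mg at t=7 h): 25·exp(−0.03851·47) = 4.092 mg/L
Dose 3 (430 mg at t=14 h): 430·exp(−0.03851·40) = 92.154 mg/L
Dose 4 (310 mg at t=21 h): 310·exp(−0.03851·33) = 86.991 mg/L
Dose 5 (180 mg at t=28 h): 180·exp(−0.03851·26) = 66.138 mg/L
Dose 6 (25 mg at t=35 h): 25·exp(−0.03851·19) = 12.028 mg/L
Dose 7 (315 mg at t=42 h): 315·exp(−0.03851·12) = 198.438 mg/L
Dose 8 (425 mg at t=49 h): 425·exp(−0.03851·5) = 350.566 mg/L
C(54) = 4.375 + 4.092 + 92.154 + 86.991 + 66.138 + 12.028 + 198.438 + 350.566 = 814.781 mg/L

814.781 mg/L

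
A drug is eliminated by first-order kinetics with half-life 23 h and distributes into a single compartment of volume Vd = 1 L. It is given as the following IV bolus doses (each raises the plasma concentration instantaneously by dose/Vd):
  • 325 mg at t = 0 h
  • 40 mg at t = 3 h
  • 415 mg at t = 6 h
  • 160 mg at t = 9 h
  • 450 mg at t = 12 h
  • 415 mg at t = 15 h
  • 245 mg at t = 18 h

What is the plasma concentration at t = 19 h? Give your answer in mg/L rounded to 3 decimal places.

k = ln 2 / 23 = 0.03014 per h
Dose 1 (325 mg at t=0 h): 325·exp(−0.03014·19) = 183.319 mg/L
Dose 2 (40 mg at t=3 h): 40·exp(−0.03014·16) = 24.697 mg/L
Dose 3 (415 mg at t=6 h): 415·exp(−0.03014·13) = 280.479 mg/L
Dose 4 (160 mg at t=9 h): 160·exp(−0.03014·10) = 118.369 mg/L
Dose 5 (450 mg at t=12 h): 450·exp(−0.03014·7) = 364.414 mg/L
Dose 6 (415 mg at t=15 h): 415·exp(−0.03014·4) = 367.871 mg/L
Dose 7 (245 mg at t=18 h): 245·exp(−0.03014·1) = 237.727 mg/L
C(19) = 183.319 + 24.697 + 280.479 + 118.369 + 364.414 + 367.871 + 237.727 = 1576.875 mg/L

1576.875 mg/L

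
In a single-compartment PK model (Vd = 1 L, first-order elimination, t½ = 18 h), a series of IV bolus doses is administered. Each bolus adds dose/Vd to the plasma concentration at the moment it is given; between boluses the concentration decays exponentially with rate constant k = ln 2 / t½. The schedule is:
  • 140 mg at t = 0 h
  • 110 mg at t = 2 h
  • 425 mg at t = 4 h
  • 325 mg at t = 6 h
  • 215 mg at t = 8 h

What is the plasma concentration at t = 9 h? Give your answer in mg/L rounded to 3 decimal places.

k = ln 2 / 18 = 0.03851 per h
Dose 1 (140 mg at t=0 h): 140·exp(−0.03851·9) = 98.995 mg/L
Dose 2 (110 mg at t=2 h): 110·exp(−0.03851·7) = 84.009 mg/L
Dose 3 (425 mg at t=4 h): 425·exp(−0.03851·5) = 350.566 mg/L
Dose 4 (325 mg at t=6 h): 325·exp(−0.03851·3) = 289.542 mg/L
Dose 5 (215 mg at t=8 h): 215·exp(−0.03851·1) = 206.878 mg/L
C(9) = 98.995 + 84.009 + 350.566 + 289.542 + 206.878 = 1029.990 mg/L

1029.990 mg/L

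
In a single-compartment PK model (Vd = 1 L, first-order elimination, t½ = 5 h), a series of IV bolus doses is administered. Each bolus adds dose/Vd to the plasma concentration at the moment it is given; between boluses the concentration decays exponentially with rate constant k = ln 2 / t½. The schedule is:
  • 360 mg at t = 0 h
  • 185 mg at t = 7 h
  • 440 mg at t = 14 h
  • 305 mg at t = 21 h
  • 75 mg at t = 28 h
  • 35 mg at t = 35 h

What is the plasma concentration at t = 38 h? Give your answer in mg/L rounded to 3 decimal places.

90.901 mg/L

k = ln 2 / 5 = 0.13863 per h
Dose 1 (360 mg at t=0 h): 360·exp(−0.13863·38) = 1.856 mg/L
Dose 2 (185 mg at t=7 h): 185·exp(−0.13863·31) = 2.516 mg/L
Dose 3 (440 mg at t=14 h): 440·exp(−0.13863·24) = 15.795 mg/L
Dose 4 (305 mg at t=21 h): 305·exp(−0.13863·17) = 28.893 mg/L
Dose 5 (75 mg at t=28 h): 75·exp(−0.13863·10) = 18.750 mg/L
Dose 6 (35 mg at t=35 h): 35·exp(−0.13863·3) = 23.091 mg/L
C(38) = 1.856 + 2.516 + 15.795 + 28.893 + 18.750 + 23.091 = 90.901 mg/L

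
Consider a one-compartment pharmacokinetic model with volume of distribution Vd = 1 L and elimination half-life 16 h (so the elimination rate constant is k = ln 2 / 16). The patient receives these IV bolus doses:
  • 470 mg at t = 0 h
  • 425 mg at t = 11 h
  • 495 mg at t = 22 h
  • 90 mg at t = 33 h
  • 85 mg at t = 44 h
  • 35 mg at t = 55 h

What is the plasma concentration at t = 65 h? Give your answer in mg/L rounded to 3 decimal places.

k = ln 2 / 16 = 0.04332 per h
Dose 1 (470 mg at t=0 h): 470·exp(−0.04332·65) = 28.130 mg/L
Dose 2 (425 mg at t=11 h): 425·exp(−0.04332·54) = 40.965 mg/L
Dose 3 (495 mg at t=22 h): 495·exp(−0.04332·43) = 76.840 mg/L
Dose 4 (90 mg at t=33 h): 90·exp(−0.04332·32) = 22.500 mg/L
Dose 5 (85 mg at t=44 h): 85·exp(−0.04332·21) = 34.223 mg/L
Dose 6 (35 mg at t=55 h): 35·exp(−0.04332·10) = 22.695 mg/L
C(65) = 28.130 + 40.965 + 76.840 + 22.500 + 34.223 + 22.695 = 225.352 mg/L

225.352 mg/L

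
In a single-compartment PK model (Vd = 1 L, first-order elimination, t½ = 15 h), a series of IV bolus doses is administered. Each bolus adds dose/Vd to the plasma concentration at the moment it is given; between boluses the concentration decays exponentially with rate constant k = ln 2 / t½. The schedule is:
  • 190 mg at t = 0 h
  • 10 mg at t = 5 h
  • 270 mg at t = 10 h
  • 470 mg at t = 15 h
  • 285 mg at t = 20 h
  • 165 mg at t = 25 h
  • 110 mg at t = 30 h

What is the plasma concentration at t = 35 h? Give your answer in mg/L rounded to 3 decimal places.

k = ln 2 / 15 = 0.04621 per h
Dose 1 (190 mg at t=0 h): 190·exp(−0.04621·35) = 37.701 mg/L
Dose 2 (10 mg at t=5 h): 10·exp(−0.04621·30) = 2.500 mg/L
Dose 3 (270 mg at t=10 h): 270·exp(−0.04621·25) = 85.045 mg/L
Dose 4 (470 mg at t=15 h): 470·exp(−0.04621·20) = 186.520 mg/L
Dose 5 (285 mg at t=20 h): 285·exp(−0.04621·15) = 142.500 mg/L
Dose 6 (165 mg at t=25 h): 165·exp(−0.04621·10) = 103.943 mg/L
Dose 7 (110 mg at t=30 h): 110·exp(−0.04621·5) = 87.307 mg/L
C(35) = 37.701 + 2.500 + 85.045 + 186.520 + 142.500 + 103.943 + 87.307 = 645.516 mg/L

645.516 mg/L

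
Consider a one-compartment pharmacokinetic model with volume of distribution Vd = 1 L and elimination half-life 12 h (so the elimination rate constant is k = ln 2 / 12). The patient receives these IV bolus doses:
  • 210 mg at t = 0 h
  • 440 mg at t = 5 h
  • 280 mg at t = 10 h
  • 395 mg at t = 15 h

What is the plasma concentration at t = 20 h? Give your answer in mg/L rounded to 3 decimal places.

704.203 mg/L

k = ln 2 / 12 = 0.05776 per h
Dose 1 (210 mg at t=0 h): 210·exp(−0.05776·20) = 66.146 mg/L
Dose 2 (440 mg at t=5 h): 440·exp(−0.05776·15) = 184.997 mg/L
Dose 3 (280 mg at t=10 h): 280·exp(−0.05776·10) = 157.145 mg/L
Dose 4 (395 mg at t=15 h): 395·exp(−0.05776·5) = 295.916 mg/L
C(20) = 66.146 + 184.997 + 157.145 + 295.916 = 704.203 mg/L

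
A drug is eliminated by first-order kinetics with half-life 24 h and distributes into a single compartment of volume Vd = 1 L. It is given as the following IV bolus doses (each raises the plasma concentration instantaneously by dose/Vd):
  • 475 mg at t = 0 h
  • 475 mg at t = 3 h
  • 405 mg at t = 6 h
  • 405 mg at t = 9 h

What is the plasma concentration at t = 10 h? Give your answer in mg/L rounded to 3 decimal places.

1498.187 mg/L

k = ln 2 / 24 = 0.02888 per h
Dose 1 (475 mg at t=0 h): 475·exp(−0.02888·10) = 355.848 mg/L
Dose 2 (475 mg at t=3 h): 475·exp(−0.02888·7) = 388.055 mg/L
Dose 3 (405 mg at t=6 h): 405·exp(−0.02888·4) = 360.814 mg/L
Dose 4 (405 mg at t=9 h): 405·exp(−0.02888·1) = 393.470 mg/L
C(10) = 355.848 + 388.055 + 360.814 + 393.470 = 1498.187 mg/L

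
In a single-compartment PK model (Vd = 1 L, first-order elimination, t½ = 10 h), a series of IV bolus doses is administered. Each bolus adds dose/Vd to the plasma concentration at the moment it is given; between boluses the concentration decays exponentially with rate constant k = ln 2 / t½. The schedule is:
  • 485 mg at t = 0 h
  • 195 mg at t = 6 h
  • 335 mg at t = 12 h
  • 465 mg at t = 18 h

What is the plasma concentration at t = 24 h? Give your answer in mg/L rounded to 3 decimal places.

k = ln 2 / 10 = 0.06931 per h
Dose 1 (485 mg at t=0 h): 485·exp(−0.06931·24) = 91.890 mg/L
Dose 2 (195 mg at t=6 h): 195·exp(−0.06931·18) = 55.999 mg/L
Dose 3 (335 mg at t=12 h): 335·exp(−0.06931·12) = 145.817 mg/L
Dose 4 (465 mg at t=18 h): 465·exp(−0.06931·6) = 306.786 mg/L
C(24) = 91.890 + 55.999 + 145.817 + 306.786 = 600.492 mg/L

600.492 mg/L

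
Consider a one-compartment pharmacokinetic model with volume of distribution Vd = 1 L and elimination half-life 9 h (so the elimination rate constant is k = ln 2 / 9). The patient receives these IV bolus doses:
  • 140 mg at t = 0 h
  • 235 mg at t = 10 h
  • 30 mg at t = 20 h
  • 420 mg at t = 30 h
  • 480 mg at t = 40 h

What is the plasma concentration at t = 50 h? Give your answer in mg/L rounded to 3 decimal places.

328.967 mg/L

k = ln 2 / 9 = 0.07702 per h
Dose 1 (140 mg at t=0 h): 140·exp(−0.07702·50) = 2.977 mg/L
Dose 2 (235 mg at t=10 h): 235·exp(−0.07702·40) = 10.793 mg/L
Dose 3 (30 mg at t=20 h): 30·exp(−0.07702·30) = 2.976 mg/L
Dose 4 (420 mg at t=30 h): 420·exp(−0.07702·20) = 90.011 mg/L
Dose 5 (480 mg at t=40 h): 480·exp(−0.07702·10) = 222.210 mg/L
C(50) = 2.977 + 10.793 + 2.976 + 90.011 + 222.210 = 328.967 mg/L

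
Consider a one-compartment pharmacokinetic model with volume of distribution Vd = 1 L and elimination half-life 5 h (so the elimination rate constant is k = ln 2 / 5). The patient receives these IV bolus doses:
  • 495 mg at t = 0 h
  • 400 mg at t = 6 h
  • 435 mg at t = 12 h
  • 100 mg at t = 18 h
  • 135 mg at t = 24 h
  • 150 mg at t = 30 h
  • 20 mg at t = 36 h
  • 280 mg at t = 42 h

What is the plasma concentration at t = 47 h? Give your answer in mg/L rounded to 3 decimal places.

k = ln 2 / 5 = 0.13863 per h
Dose 1 (495 mg at t=0 h): 495·exp(−0.13863·47) = 0.733 mg/L
Dose 2 (400 mg at t=6 h): 400·exp(−0.13863·41) = 1.360 mg/L
Dose 3 (435 mg at t=12 h): 435·exp(−0.13863·35) = 3.398 mg/L
Dose 4 (100 mg at t=18 h): 100·exp(−0.13863·29) = 1.795 mg/L
Dose 5 (135 mg at t=24 h): 135·exp(−0.13863·23) = 5.567 mg/L
Dose 6 (150 mg at t=30 h): 150·exp(−0.13863·17) = 14.210 mg/L
Dose 7 (20 mg at t=36 h): 20·exp(−0.13863·11) = 4.353 mg/L
Dose 8 (280 mg at t=42 h): 280·exp(−0.13863·5) = 140.000 mg/L
C(47) = 0.733 + 1.360 + 3.398 + 1.795 + 5.567 + 14.210 + 4.353 + 140.000 = 171.415 mg/L

171.415 mg/L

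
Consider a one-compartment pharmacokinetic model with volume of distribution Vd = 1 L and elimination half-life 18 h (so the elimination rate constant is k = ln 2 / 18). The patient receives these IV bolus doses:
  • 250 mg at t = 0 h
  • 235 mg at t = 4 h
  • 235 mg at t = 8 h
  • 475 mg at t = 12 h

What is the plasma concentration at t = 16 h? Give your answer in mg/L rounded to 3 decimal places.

862.933 mg/L

k = ln 2 / 18 = 0.03851 per h
Dose 1 (250 mg at t=0 h): 250·exp(−0.03851·16) = 135.007 mg/L
Dose 2 (235 mg at t=4 h): 235·exp(−0.03851·12) = 148.041 mg/L
Dose 3 (235 mg at t=8 h): 235·exp(−0.03851·8) = 172.694 mg/L
Dose 4 (475 mg at t=12 h): 475·exp(−0.03851·4) = 407.191 mg/L
C(16) = 135.007 + 148.041 + 172.694 + 407.191 = 862.933 mg/L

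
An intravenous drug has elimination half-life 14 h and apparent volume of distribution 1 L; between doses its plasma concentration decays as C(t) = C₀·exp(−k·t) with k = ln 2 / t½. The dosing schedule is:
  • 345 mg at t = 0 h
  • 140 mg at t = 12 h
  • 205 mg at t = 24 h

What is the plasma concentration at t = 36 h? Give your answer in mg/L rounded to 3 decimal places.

213.877 mg/L

k = ln 2 / 14 = 0.04951 per h
Dose 1 (345 mg at t=0 h): 345·exp(−0.04951·36) = 58.042 mg/L
Dose 2 (140 mg at t=12 h): 140·exp(−0.04951·24) = 42.665 mg/L
Dose 3 (205 mg at t=24 h): 205·exp(−0.04951·12) = 113.169 mg/L
C(36) = 58.042 + 42.665 + 113.169 = 213.877 mg/L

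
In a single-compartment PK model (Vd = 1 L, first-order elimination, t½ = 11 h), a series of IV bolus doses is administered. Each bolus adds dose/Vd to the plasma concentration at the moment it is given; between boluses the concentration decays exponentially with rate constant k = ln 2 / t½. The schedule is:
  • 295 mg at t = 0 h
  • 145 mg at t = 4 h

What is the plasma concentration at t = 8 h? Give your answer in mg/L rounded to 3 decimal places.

290.888 mg/L

k = ln 2 / 11 = 0.06301 per h
Dose 1 (295 mg at t=0 h): 295·exp(−0.06301·8) = 178.193 mg/L
Dose 2 (145 mg at t=4 h): 145·exp(−0.06301·4) = 112.694 mg/L
C(8) = 178.193 + 112.694 = 290.888 mg/L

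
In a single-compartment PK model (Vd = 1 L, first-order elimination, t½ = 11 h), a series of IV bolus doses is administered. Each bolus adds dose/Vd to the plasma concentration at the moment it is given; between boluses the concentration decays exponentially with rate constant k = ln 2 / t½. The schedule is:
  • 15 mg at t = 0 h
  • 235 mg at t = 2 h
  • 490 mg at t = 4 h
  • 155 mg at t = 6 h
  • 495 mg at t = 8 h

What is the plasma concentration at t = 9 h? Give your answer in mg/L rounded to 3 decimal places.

k = ln 2 / 11 = 0.06301 per h
Dose 1 (15 mg at t=0 h): 15·exp(−0.06301·9) = 8.507 mg/L
Dose 2 (235 mg at t=2 h): 235·exp(−0.06301·7) = 151.183 mg/L
Dose 3 (490 mg at t=4 h): 490·exp(−0.06301·5) = 357.573 mg/L
Dose 4 (155 mg at t=6 h): 155·exp(−0.06301·3) = 128.302 mg/L
Dose 5 (495 mg at t=8 h): 495·exp(−0.06301·1) = 464.771 mg/L
C(9) = 8.507 + 151.183 + 357.573 + 128.302 + 464.771 = 1110.336 mg/L

1110.336 mg/L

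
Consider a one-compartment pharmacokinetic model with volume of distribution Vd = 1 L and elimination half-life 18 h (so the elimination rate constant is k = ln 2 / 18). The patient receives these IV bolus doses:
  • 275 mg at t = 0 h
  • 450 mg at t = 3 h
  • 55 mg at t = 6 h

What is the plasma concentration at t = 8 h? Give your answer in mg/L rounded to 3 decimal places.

k = ln 2 / 18 = 0.03851 per h
Dose 1 (275 mg at t=0 h): 275·exp(−0.03851·8) = 202.088 mg/L
Dose 2 (450 mg at t=3 h): 450·exp(−0.03851·5) = 371.187 mg/L
Dose 3 (55 mg at t=6 h): 55·exp(−0.03851·2) = 50.923 mg/L
C(8) = 202.088 + 371.187 + 50.923 = 624.199 mg/L

624.199 mg/L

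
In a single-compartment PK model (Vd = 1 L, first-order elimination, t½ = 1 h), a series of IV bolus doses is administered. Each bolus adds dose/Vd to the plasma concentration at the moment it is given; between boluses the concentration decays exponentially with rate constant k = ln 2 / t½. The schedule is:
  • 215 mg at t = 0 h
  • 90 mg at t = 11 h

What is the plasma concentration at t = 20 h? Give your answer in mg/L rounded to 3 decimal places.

k = ln 2 / 1 = 0.69315 per h
Dose 1 (215 mg at t=0 h): 215·exp(−0.69315·20) = 0.000 mg/L
Dose 2 (90 mg at t=11 h): 90·exp(−0.69315·9) = 0.176 mg/L
C(20) = 0.000 + 0.176 = 0.176 mg/L

0.176 mg/L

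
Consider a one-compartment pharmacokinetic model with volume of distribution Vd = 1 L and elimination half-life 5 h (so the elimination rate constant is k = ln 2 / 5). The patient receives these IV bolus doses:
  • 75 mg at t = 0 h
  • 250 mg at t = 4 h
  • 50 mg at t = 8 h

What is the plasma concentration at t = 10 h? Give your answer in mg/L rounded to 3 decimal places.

165.462 mg/L

k = ln 2 / 5 = 0.13863 per h
Dose 1 (75 mg at t=0 h): 75·exp(−0.13863·10) = 18.750 mg/L
Dose 2 (250 mg at t=4 h): 250·exp(−0.13863·6) = 108.819 mg/L
Dose 3 (50 mg at t=8 h): 50·exp(−0.13863·2) = 37.893 mg/L
C(10) = 18.750 + 108.819 + 37.893 = 165.462 mg/L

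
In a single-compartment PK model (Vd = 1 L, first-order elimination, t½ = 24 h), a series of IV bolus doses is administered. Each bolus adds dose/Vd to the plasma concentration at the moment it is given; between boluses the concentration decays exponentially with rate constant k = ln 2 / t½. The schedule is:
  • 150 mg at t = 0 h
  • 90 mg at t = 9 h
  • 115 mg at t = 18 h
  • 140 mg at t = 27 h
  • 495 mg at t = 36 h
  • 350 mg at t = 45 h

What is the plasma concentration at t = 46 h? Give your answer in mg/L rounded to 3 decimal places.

k = ln 2 / 24 = 0.02888 per h
Dose 1 (150 mg at t=0 h): 150·exp(−0.02888·46) = 39.730 mg/L
Dose 2 (90 mg at t=9 h): 90·exp(−0.02888·37) = 30.914 mg/L
Dose 3 (115 mg at t=18 h): 115·exp(−0.02888·28) = 51.227 mg/L
Dose 4 (140 mg at t=27 h): 140·exp(−0.02888·19) = 80.875 mg/L
Dose 5 (495 mg at t=36 h): 495·exp(−0.02888·10) = 370.831 mg/L
Dose 6 (350 mg at t=45 h): 350·exp(−0.02888·1) = 340.036 mg/L
C(46) = 39.730 + 30.914 + 51.227 + 80.875 + 370.831 + 340.036 = 913.612 mg/L

913.612 mg/L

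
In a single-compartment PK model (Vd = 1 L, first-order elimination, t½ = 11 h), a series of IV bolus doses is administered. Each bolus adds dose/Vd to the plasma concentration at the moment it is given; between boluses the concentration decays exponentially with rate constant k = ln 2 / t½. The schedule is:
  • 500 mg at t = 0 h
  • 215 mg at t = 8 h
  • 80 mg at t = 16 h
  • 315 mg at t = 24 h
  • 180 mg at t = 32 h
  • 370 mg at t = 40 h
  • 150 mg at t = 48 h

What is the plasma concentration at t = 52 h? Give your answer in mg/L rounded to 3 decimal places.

435.876 mg/L

k = ln 2 / 11 = 0.06301 per h
Dose 1 (500 mg at t=0 h): 500·exp(−0.06301·52) = 18.876 mg/L
Dose 2 (215 mg at t=8 h): 215·exp(−0.06301·44) = 13.437 mg/L
Dose 3 (80 mg at t=16 h): 80·exp(−0.06301·36) = 8.278 mg/L
Dose 4 (315 mg at t=24 h): 315·exp(−0.06301·28) = 53.958 mg/L
Dose 5 (180 mg at t=32 h): 180·exp(−0.06301·20) = 51.044 mg/L
Dose 6 (370 mg at t=40 h): 370·exp(−0.06301·12) = 173.702 mg/L
Dose 7 (150 mg at t=48 h): 150·exp(−0.06301·4) = 116.580 mg/L
C(52) = 18.876 + 13.437 + 8.278 + 53.958 + 51.044 + 173.702 + 116.580 = 435.876 mg/L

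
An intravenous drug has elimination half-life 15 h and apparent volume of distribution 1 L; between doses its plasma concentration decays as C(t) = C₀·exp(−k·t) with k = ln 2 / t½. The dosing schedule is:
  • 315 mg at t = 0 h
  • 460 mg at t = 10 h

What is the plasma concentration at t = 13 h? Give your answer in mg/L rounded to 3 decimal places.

573.203 mg/L

k = ln 2 / 15 = 0.04621 per h
Dose 1 (315 mg at t=0 h): 315·exp(−0.04621·13) = 172.750 mg/L
Dose 2 (460 mg at t=10 h): 460·exp(−0.04621·3) = 400.453 mg/L
C(13) = 172.750 + 400.453 = 573.203 mg/L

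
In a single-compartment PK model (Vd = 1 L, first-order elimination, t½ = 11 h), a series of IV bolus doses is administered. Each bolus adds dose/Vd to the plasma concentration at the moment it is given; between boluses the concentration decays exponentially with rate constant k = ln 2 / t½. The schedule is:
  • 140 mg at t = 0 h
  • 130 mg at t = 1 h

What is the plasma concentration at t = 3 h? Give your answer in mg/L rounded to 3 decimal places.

230.492 mg/L

k = ln 2 / 11 = 0.06301 per h
Dose 1 (140 mg at t=0 h): 140·exp(−0.06301·3) = 115.885 mg/L
Dose 2 (130 mg at t=1 h): 130·exp(−0.06301·2) = 114.607 mg/L
C(3) = 115.885 + 114.607 = 230.492 mg/L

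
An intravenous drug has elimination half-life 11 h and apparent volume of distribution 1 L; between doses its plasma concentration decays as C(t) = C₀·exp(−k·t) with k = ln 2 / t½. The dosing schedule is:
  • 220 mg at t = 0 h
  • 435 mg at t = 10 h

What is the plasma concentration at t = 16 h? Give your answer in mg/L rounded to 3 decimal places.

378.323 mg/L

k = ln 2 / 11 = 0.06301 per h
Dose 1 (220 mg at t=0 h): 220·exp(−0.06301·16) = 80.271 mg/L
Dose 2 (435 mg at t=10 h): 435·exp(−0.06301·6) = 298.051 mg/L
C(16) = 80.271 + 298.051 = 378.323 mg/L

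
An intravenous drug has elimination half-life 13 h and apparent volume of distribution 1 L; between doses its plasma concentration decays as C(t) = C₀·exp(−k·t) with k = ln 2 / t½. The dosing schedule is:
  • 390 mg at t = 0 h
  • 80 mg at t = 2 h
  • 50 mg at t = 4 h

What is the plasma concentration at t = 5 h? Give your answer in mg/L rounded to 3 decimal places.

414.312 mg/L

k = ln 2 / 13 = 0.05332 per h
Dose 1 (390 mg at t=0 h): 390·exp(−0.05332·5) = 298.733 mg/L
Dose 2 (80 mg at t=2 h): 80·exp(−0.05332·3) = 68.174 mg/L
Dose 3 (50 mg at t=4 h): 50·exp(−0.05332·1) = 47.404 mg/L
C(5) = 298.733 + 68.174 + 47.404 = 414.312 mg/L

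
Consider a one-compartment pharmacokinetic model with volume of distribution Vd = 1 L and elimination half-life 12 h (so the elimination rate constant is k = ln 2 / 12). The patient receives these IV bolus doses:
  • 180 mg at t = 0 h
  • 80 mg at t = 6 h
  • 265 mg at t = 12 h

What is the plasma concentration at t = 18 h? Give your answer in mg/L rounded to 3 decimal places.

291.023 mg/L

k = ln 2 / 12 = 0.05776 per h
Dose 1 (180 mg at t=0 h): 180·exp(−0.05776·18) = 63.640 mg/L
Dose 2 (80 mg at t=6 h): 80·exp(−0.05776·12) = 40.000 mg/L
Dose 3 (265 mg at t=12 h): 265·exp(−0.05776·6) = 187.383 mg/L
C(18) = 63.640 + 40.000 + 187.383 = 291.023 mg/L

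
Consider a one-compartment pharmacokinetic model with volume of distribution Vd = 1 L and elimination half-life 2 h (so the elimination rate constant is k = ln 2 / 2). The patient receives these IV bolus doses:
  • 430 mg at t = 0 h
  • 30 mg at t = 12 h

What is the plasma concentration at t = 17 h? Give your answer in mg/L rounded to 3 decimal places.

6.491 mg/L

k = ln 2 / 2 = 0.34657 per h
Dose 1 (430 mg at t=0 h): 430·exp(−0.34657·17) = 1.188 mg/L
Dose 2 (30 mg at t=12 h): 30·exp(−0.34657·5) = 5.303 mg/L
C(17) = 1.188 + 5.303 = 6.491 mg/L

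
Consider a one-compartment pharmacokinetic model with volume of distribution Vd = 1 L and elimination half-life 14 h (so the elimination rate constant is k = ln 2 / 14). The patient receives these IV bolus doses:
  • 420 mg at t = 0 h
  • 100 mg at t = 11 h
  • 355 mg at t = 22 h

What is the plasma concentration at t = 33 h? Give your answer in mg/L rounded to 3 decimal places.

321.545 mg/L

k = ln 2 / 14 = 0.04951 per h
Dose 1 (420 mg at t=0 h): 420·exp(−0.04951·33) = 81.974 mg/L
Dose 2 (100 mg at t=11 h): 100·exp(−0.04951·22) = 33.648 mg/L
Dose 3 (355 mg at t=22 h): 355·exp(−0.04951·11) = 205.923 mg/L
C(33) = 81.974 + 33.648 + 205.923 = 321.545 mg/L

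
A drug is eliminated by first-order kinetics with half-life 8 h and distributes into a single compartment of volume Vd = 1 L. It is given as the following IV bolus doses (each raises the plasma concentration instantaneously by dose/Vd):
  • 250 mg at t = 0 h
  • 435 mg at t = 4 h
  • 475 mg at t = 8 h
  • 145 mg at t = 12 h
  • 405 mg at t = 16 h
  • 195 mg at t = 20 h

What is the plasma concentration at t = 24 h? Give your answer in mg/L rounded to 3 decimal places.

618.549 mg/L

k = ln 2 / 8 = 0.08664 per h
Dose 1 (250 mg at t=0 h): 250·exp(−0.08664·24) = 31.250 mg/L
Dose 2 (435 mg at t=4 h): 435·exp(−0.08664·20) = 76.898 mg/L
Dose 3 (475 mg at t=8 h): 475·exp(−0.08664·16) = 118.750 mg/L
Dose 4 (145 mg at t=12 h): 145·exp(−0.08664·12) = 51.265 mg/L
Dose 5 (405 mg at t=16 h): 405·exp(−0.08664·8) = 202.500 mg/L
Dose 6 (195 mg at t=20 h): 195·exp(−0.08664·4) = 137.886 mg/L
C(24) = 31.250 + 76.898 + 118.750 + 51.265 + 202.500 + 137.886 = 618.549 mg/L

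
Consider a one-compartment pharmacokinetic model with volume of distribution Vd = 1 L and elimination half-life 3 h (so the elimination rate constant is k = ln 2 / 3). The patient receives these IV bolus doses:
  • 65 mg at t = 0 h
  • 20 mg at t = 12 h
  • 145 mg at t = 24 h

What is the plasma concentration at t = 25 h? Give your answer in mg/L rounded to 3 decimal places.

k = ln 2 / 3 = 0.23105 per h
Dose 1 (65 mg at t=0 h): 65·exp(−0.23105·25) = 0.202 mg/L
Dose 2 (20 mg at t=12 h): 20·exp(−0.23105·13) = 0.992 mg/L
Dose 3 (145 mg at t=24 h): 145·exp(−0.23105·1) = 115.087 mg/L
C(25) = 0.202 + 0.992 + 115.087 = 116.280 mg/L

116.280 mg/L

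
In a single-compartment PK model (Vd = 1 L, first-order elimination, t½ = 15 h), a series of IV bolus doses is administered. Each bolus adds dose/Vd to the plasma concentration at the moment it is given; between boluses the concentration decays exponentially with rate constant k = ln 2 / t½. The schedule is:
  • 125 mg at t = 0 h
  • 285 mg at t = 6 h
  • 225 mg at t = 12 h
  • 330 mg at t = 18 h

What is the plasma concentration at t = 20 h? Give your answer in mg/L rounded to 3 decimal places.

k = ln 2 / 15 = 0.04621 per h
Dose 1 (125 mg at t=0 h): 125·exp(−0.04621·20) = 49.606 mg/L
Dose 2 (285 mg at t=6 h): 285·exp(−0.04621·14) = 149.239 mg/L
Dose 3 (225 mg at t=12 h): 225·exp(−0.04621·8) = 155.465 mg/L
Dose 4 (330 mg at t=18 h): 330·exp(−0.04621·2) = 300.868 mg/L
C(20) = 49.606 + 149.239 + 155.465 + 300.868 = 655.179 mg/L

655.179 mg/L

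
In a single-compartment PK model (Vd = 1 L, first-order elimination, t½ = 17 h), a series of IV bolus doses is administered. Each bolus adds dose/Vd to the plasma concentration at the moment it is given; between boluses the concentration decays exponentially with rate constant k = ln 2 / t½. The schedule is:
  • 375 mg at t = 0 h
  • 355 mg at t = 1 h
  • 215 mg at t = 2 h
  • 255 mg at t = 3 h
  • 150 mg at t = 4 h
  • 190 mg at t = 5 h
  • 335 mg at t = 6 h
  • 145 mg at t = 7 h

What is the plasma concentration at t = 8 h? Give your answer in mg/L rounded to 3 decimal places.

k = ln 2 / 17 = 0.04077 per h
Dose 1 (375 mg at t=0 h): 375·exp(−0.04077·8) = 270.626 mg/L
Dose 2 (355 mg at t=1 h): 355·exp(−0.04077·7) = 266.855 mg/L
Dose 3 (215 mg at t=2 h): 215·exp(−0.04077·6) = 168.342 mg/L
Dose 4 (255 mg at t=3 h): 255·exp(−0.04077·5) = 207.971 mg/L
Dose 5 (150 mg at t=4 h): 150·exp(−0.04077·4) = 127.427 mg/L
Dose 6 (190 mg at t=5 h): 190·exp(−0.04077·3) = 168.124 mg/L
Dose 7 (335 mg at t=6 h): 335·exp(−0.04077·2) = 308.766 mg/L
Dose 8 (145 mg at t=7 h): 145·exp(−0.04077·1) = 139.207 mg/L
C(8) = 270.626 + 266.855 + 168.342 + 207.971 + 127.427 + 168.124 + 308.766 + 139.207 = 1657.318 mg/L

1657.318 mg/L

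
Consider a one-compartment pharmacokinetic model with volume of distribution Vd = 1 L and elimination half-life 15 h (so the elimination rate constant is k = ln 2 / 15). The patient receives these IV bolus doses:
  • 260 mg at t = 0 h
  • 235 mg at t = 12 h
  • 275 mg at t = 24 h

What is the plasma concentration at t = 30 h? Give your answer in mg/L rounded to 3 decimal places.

375.701 mg/L

k = ln 2 / 15 = 0.04621 per h
Dose 1 (260 mg at t=0 h): 260·exp(−0.04621·30) = 65.000 mg/L
Dose 2 (235 mg at t=12 h): 235·exp(−0.04621·18) = 102.290 mg/L
Dose 3 (275 mg at t=24 h): 275·exp(−0.04621·6) = 208.411 mg/L
C(30) = 65.000 + 102.290 + 208.411 = 375.701 mg/L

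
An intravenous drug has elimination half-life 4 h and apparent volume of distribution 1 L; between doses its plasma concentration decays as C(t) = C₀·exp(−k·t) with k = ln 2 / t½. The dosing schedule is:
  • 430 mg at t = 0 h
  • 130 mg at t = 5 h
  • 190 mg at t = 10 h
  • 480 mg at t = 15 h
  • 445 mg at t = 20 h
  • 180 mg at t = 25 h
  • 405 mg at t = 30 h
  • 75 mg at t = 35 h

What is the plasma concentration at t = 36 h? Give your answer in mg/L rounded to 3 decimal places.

276.982 mg/L

k = ln 2 / 4 = 0.17329 per h
Dose 1 (430 mg at t=0 h): 430·exp(−0.17329·36) = 0.840 mg/L
Dose 2 (130 mg at t=5 h): 130·exp(−0.17329·31) = 0.604 mg/L
Dose 3 (190 mg at t=10 h): 190·exp(−0.17329·26) = 2.099 mg/L
Dose 4 (480 mg at t=15 h): 480·exp(−0.17329·21) = 12.613 mg/L
Dose 5 (445 mg at t=20 h): 445·exp(−0.17329·16) = 27.812 mg/L
Dose 6 (180 mg at t=25 h): 180·exp(−0.17329·11) = 26.757 mg/L
Dose 7 (405 mg at t=30 h): 405·exp(−0.17329·6) = 143.189 mg/L
Dose 8 (75 mg at t=35 h): 75·exp(−0.17329·1) = 63.067 mg/L
C(36) = 0.840 + 0.604 + 2.099 + 12.613 + 27.812 + 26.757 + 143.189 + 63.067 = 276.982 mg/L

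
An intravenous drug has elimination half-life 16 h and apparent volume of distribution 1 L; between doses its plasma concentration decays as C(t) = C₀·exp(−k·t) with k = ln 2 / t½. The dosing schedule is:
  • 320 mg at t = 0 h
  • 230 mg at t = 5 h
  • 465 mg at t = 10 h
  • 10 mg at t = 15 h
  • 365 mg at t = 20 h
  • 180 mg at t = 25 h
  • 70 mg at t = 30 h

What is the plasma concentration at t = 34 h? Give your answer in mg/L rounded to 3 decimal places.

687.397 mg/L

k = ln 2 / 16 = 0.04332 per h
Dose 1 (320 mg at t=0 h): 320·exp(−0.04332·34) = 73.360 mg/L
Dose 2 (230 mg at t=5 h): 230·exp(−0.04332·29) = 65.480 mg/L
Dose 3 (465 mg at t=10 h): 465·exp(−0.04332·24) = 164.402 mg/L
Dose 4 (10 mg at t=15 h): 10·exp(−0.04332·19) = 4.391 mg/L
Dose 5 (365 mg at t=20 h): 365·exp(−0.04332·14) = 199.018 mg/L
Dose 6 (180 mg at t=25 h): 180·exp(−0.04332·9) = 121.883 mg/L
Dose 7 (70 mg at t=30 h): 70·exp(−0.04332·4) = 58.863 mg/L
C(34) = 73.360 + 65.480 + 164.402 + 4.391 + 199.018 + 121.883 + 58.863 = 687.397 mg/L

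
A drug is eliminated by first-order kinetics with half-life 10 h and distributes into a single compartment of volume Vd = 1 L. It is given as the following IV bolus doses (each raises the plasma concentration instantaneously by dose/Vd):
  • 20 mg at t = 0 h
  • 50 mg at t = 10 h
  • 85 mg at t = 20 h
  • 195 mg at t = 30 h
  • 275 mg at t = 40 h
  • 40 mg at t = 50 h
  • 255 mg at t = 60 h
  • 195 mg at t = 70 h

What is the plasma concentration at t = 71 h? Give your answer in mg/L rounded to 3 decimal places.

357.031 mg/L

k = ln 2 / 10 = 0.06931 per h
Dose 1 (20 mg at t=0 h): 20·exp(−0.06931·71) = 0.146 mg/L
Dose 2 (50 mg at t=10 h): 50·exp(−0.06931·61) = 0.729 mg/L
Dose 3 (85 mg at t=20 h): 85·exp(−0.06931·51) = 2.478 mg/L
Dose 4 (195 mg at t=30 h): 195·exp(−0.06931·41) = 11.371 mg/L
Dose 5 (275 mg at t=40 h): 275·exp(−0.06931·31) = 32.073 mg/L
Dose 6 (40 mg at t=50 h): 40·exp(−0.06931·21) = 9.330 mg/L
Dose 7 (255 mg at t=60 h): 255·exp(−0.06931·11) = 118.962 mg/L
Dose 8 (195 mg at t=70 h): 195·exp(−0.06931·1) = 181.941 mg/L
C(71) = 0.146 + 0.729 + 2.478 + 11.371 + 32.073 + 9.330 + 118.962 + 181.941 = 357.031 mg/L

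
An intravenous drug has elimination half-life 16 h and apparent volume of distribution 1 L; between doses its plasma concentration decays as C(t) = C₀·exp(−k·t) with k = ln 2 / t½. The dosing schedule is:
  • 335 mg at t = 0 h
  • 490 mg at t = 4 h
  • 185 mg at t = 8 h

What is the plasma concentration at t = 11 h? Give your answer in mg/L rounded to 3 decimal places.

k = ln 2 / 16 = 0.04332 per h
Dose 1 (335 mg at t=0 h): 335·exp(−0.04332·11) = 208.011 mg/L
Dose 2 (490 mg at t=4 h): 490·exp(−0.04332·7) = 361.822 mg/L
Dose 3 (185 mg at t=8 h): 185·exp(−0.04332·3) = 162.453 mg/L
C(11) = 208.011 + 361.822 + 162.453 = 732.287 mg/L

732.287 mg/L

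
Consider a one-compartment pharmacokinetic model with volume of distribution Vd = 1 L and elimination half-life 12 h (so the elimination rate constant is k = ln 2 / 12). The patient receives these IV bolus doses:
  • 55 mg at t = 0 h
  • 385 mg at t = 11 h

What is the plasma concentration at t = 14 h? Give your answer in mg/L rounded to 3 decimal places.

k = ln 2 / 12 = 0.05776 per h
Dose 1 (55 mg at t=0 h): 55·exp(−0.05776·14) = 24.500 mg/L
Dose 2 (385 mg at t=11 h): 385·exp(−0.05776·3) = 323.745 mg/L
C(14) = 24.500 + 323.745 = 348.245 mg/L

348.245 mg/L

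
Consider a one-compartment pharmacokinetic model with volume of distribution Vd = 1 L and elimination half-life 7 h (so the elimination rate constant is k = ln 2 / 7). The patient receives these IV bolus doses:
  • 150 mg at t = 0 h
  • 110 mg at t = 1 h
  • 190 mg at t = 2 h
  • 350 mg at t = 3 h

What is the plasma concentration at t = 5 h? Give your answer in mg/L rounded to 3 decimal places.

k = ln 2 / 7 = 0.09902 per h
Dose 1 (150 mg at t=0 h): 150·exp(−0.09902·5) = 91.426 mg/L
Dose 2 (110 mg at t=1 h): 110·exp(−0.09902·4) = 74.025 mg/L
Dose 3 (190 mg at t=2 h): 190·exp(−0.09902·3) = 141.169 mg/L
Dose 4 (350 mg at t=3 h): 350·exp(−0.09902·2) = 287.117 mg/L
C(5) = 91.426 + 74.025 + 141.169 + 287.117 = 593.737 mg/L

593.737 mg/L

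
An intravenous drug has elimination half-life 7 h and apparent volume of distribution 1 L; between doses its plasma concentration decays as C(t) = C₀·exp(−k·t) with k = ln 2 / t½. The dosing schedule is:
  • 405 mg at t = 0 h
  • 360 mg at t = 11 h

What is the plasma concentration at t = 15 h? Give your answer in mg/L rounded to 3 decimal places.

333.967 mg/L

k = ln 2 / 7 = 0.09902 per h
Dose 1 (405 mg at t=0 h): 405·exp(−0.09902·15) = 91.705 mg/L
Dose 2 (360 mg at t=11 h): 360·exp(−0.09902·4) = 242.262 mg/L
C(15) = 91.705 + 242.262 = 333.967 mg/L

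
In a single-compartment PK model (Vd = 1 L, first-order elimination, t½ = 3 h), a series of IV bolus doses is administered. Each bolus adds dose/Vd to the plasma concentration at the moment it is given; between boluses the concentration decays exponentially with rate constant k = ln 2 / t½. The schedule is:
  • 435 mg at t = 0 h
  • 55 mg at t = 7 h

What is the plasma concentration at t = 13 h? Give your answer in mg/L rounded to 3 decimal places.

35.329 mg/L

k = ln 2 / 3 = 0.23105 per h
Dose 1 (435 mg at t=0 h): 435·exp(−0.23105·13) = 21.579 mg/L
Dose 2 (55 mg at t=7 h): 55·exp(−0.23105·6) = 13.750 mg/L
C(13) = 21.579 + 13.750 = 35.329 mg/L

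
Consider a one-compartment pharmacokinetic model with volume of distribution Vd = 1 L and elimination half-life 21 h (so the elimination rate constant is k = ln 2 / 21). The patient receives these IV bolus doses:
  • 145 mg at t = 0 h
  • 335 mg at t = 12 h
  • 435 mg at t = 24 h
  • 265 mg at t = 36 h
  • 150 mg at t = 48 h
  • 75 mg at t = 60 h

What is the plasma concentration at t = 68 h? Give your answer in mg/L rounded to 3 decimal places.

397.199 mg/L

k = ln 2 / 21 = 0.03301 per h
Dose 1 (145 mg at t=0 h): 145·exp(−0.03301·68) = 15.368 mg/L
Dose 2 (335 mg at t=12 h): 335·exp(−0.03301·56) = 52.759 mg/L
Dose 3 (435 mg at t=24 h): 435·exp(−0.03301·44) = 101.803 mg/L
Dose 4 (265 mg at t=36 h): 265·exp(−0.03301·32) = 92.158 mg/L
Dose 5 (150 mg at t=48 h): 150·exp(−0.03301·20) = 77.517 mg/L
Dose 6 (75 mg at t=60 h): 75·exp(−0.03301·8) = 57.595 mg/L
C(68) = 15.368 + 52.759 + 101.803 + 92.158 + 77.517 + 57.595 = 397.199 mg/L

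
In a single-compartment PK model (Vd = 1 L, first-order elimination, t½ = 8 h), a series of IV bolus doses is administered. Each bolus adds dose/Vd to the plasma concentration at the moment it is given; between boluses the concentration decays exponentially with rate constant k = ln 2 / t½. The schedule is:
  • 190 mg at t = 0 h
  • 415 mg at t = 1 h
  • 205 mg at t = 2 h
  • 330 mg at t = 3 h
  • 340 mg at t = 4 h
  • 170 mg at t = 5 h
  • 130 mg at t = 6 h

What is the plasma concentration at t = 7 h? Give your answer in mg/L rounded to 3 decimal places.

k = ln 2 / 8 = 0.08664 per h
Dose 1 (190 mg at t=0 h): 190·exp(−0.08664·7) = 103.598 mg/L
Dose 2 (415 mg at t=1 h): 415·exp(−0.08664·6) = 246.760 mg/L
Dose 3 (205 mg at t=2 h): 205·exp(−0.08664·5) = 132.926 mg/L
Dose 4 (330 mg at t=3 h): 330·exp(−0.08664·4) = 233.345 mg/L
Dose 5 (340 mg at t=4 h): 340·exp(−0.08664·3) = 262.176 mg/L
Dose 6 (170 mg at t=5 h): 170·exp(−0.08664·2) = 142.952 mg/L
Dose 7 (130 mg at t=6 h): 130·exp(−0.08664·1) = 119.211 mg/L
C(7) = 103.598 + 246.760 + 132.926 + 233.345 + 262.176 + 142.952 + 119.211 = 1240.969 mg/L

1240.969 mg/L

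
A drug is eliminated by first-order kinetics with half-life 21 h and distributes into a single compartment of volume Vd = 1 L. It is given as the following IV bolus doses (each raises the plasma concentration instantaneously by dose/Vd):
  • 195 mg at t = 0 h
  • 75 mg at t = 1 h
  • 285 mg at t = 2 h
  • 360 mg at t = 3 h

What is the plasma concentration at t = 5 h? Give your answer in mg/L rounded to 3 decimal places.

826.191 mg/L

k = ln 2 / 21 = 0.03301 per h
Dose 1 (195 mg at t=0 h): 195·exp(−0.03301·5) = 165.333 mg/L
Dose 2 (75 mg at t=1 h): 75·exp(−0.03301·4) = 65.724 mg/L
Dose 3 (285 mg at t=2 h): 285·exp(−0.03301·3) = 258.131 mg/L
Dose 4 (360 mg at t=3 h): 360·exp(−0.03301·2) = 337.002 mg/L
C(5) = 165.333 + 65.724 + 258.131 + 337.002 = 826.191 mg/L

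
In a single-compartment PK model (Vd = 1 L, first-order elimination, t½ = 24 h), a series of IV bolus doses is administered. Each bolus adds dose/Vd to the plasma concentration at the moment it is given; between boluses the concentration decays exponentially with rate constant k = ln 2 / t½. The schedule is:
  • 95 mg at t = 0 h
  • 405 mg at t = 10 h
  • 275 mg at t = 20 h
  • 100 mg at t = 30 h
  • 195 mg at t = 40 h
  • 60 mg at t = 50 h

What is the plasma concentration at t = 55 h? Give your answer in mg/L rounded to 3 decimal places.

k = ln 2 / 24 = 0.02888 per h
Dose 1 (95 mg at t=0 h): 95·exp(−0.02888·55) = 19.403 mg/L
Dose 2 (405 mg at t=10 h): 405·exp(−0.02888·45) = 110.414 mg/L
Dose 3 (275 mg at t=20 h): 275·exp(−0.02888·35) = 100.076 mg/L
Dose 4 (100 mg at t=30 h): 100·exp(−0.02888·25) = 48.577 mg/L
Dose 5 (195 mg at t=40 h): 195·exp(−0.02888·15) = 126.442 mg/L
Dose 6 (60 mg at t=50 h): 60·exp(−0.02888·5) = 51.932 mg/L
C(55) = 19.403 + 110.414 + 100.076 + 48.577 + 126.442 + 51.932 = 456.843 mg/L

456.843 mg/L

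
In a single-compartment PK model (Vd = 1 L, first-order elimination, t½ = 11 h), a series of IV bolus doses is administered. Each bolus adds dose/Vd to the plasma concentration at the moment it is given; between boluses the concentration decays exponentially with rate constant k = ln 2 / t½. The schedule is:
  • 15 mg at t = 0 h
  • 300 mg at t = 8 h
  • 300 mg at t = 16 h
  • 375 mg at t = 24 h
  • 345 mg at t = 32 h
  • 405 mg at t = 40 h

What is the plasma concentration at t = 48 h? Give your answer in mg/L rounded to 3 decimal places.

517.960 mg/L

k = ln 2 / 11 = 0.06301 per h
Dose 1 (15 mg at t=0 h): 15·exp(−0.06301·48) = 0.729 mg/L
Dose 2 (300 mg at t=8 h): 300·exp(−0.06301·40) = 24.125 mg/L
Dose 3 (300 mg at t=16 h): 300·exp(−0.06301·32) = 39.939 mg/L
Dose 4 (375 mg at t=24 h): 375·exp(−0.06301·24) = 82.649 mg/L
Dose 5 (345 mg at t=32 h): 345·exp(−0.06301·16) = 125.880 mg/L
Dose 6 (405 mg at t=40 h): 405·exp(−0.06301·8) = 244.638 mg/L
C(48) = 0.729 + 24.125 + 39.939 + 82.649 + 125.880 + 244.638 = 517.960 mg/L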